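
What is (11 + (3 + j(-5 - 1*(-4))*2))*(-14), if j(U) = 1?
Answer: -224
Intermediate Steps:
(11 + (3 + j(-5 - 1*(-4))*2))*(-14) = (11 + (3 + 1*2))*(-14) = (11 + (3 + 2))*(-14) = (11 + 5)*(-14) = 16*(-14) = -224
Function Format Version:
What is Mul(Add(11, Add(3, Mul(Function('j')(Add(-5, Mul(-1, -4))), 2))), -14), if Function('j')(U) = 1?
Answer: -224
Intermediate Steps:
Mul(Add(11, Add(3, Mul(Function('j')(Add(-5, Mul(-1, -4))), 2))), -14) = Mul(Add(11, Add(3, Mul(1, 2))), -14) = Mul(Add(11, Add(3, 2)), -14) = Mul(Add(11, 5), -14) = Mul(16, -14) = -224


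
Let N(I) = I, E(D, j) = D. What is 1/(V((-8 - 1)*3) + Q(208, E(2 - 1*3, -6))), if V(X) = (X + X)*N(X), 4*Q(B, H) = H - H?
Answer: 1/1458 ≈ 0.00068587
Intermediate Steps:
Q(B, H) = 0 (Q(B, H) = (H - H)/4 = (1/4)*0 = 0)
V(X) = 2*X**2 (V(X) = (X + X)*X = (2*X)*X = 2*X**2)
1/(V((-8 - 1)*3) + Q(208, E(2 - 1*3, -6))) = 1/(2*((-8 - 1)*3)**2 + 0) = 1/(2*(-9*3)**2 + 0) = 1/(2*(-27)**2 + 0) = 1/(2*729 + 0) = 1/(1458 + 0) = 1/1458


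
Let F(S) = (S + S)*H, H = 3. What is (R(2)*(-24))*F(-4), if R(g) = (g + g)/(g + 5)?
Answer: 2304/7 ≈ 329.14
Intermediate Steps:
F(S) = 6*S (F(S) = (S + S)*3 = (2*S)*3 = 6*S)
R(g) = 2*g/(5 + g) (R(g) = (2*g)/(5 + g) = 2*g/(5 + g))
(R(2)*(-24))*F(-4) = ((2*2/(5 + 2))*(-24))*(6*(-4)) = ((2*2/7)*(-24))*(-24) = ((2*2*(1/7))*(-24))*(-24) = ((4/7)*(-24))*(-24) = -96/7*(-24) = 2304/7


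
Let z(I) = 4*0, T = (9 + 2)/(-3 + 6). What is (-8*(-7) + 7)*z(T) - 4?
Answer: -4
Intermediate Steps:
T = 11/3 ≈ 3.6667
z(I) = 0
(-8*(-7) + 7)*z(T) - 4 = (-8*(-7) + 7)*0 - 4 = (56 + 7)*0 - 4 = 63*0 - 4 = 0 - 4 = -4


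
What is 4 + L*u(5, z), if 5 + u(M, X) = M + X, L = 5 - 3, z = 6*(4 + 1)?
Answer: 64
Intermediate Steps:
z = 30 (z = 6*5 = 30)
L = 2
u(M, X) = -5 + M + X (u(M, X) = -5 + (M + X) = -5 + M + X)
4 + L*u(5, z) = 4 + 2*(-5 + 5 + 30) = 4 + 2*30 = 4 + 60 = 64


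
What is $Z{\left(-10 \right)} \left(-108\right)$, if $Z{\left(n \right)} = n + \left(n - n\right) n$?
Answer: $1080$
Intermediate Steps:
$Z{\left(n \right)} = n$ ($Z{\left(n \right)} = n + 0 n = n + 0 = n$)
$Z{\left(-10 \right)} \left(-108\right) = \left(-10\right) \left(-108\right) = 1080$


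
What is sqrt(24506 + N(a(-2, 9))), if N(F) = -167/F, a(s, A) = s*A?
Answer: 5*sqrt(35302)/6 ≈ 156.57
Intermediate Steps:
a(s, A) = A*s
sqrt(24506 + N(a(-2, 9))) = sqrt(24506 - 167/(9*(-2))) = sqrt(24506 - 167/(-18)) = sqrt(24506 - 167*(-1/18)) = sqrt(24506 + 167/18) = sqrt(441275/18) = 5*sqrt(35302)/6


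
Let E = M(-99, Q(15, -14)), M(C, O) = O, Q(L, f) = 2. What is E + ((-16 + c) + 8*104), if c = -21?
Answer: 797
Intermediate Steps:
E = 2
E + ((-16 + c) + 8*104) = 2 + ((-16 - 21) + 8*104) = 2 + (-37 + 832) = 2 + 795 = 797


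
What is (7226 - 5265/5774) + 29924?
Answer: 214498835/5774 ≈ 37149.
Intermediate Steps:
(7226 - 5265/5774) + 29924 = 41717659/5774 + 29924 = 214498835/5774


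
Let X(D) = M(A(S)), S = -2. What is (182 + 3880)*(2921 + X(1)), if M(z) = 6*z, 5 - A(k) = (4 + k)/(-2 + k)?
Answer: 11999148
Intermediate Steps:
A(k) = 5 - (4 + k)/(-2 + k)
X(D) = 33 (X(D) = 6*(2*(-7 + 2*(-2))/(-2 - 2)) = 6*(2*(-7 - 4)/(-4)) = 6*(2*(-1/4)*(-11)) = 6*(11/2) = 33)
(182 + 3880)*(2921 + X(1)) = (182 + 3880)*(2921 + 33) = 4062*2954 = 11999148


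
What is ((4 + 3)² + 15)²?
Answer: 4096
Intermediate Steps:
((4 + 3)² + 15)² = (7² + 15)² = (49 + 15)² = 64² = 4096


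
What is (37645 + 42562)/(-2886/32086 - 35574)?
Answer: -1286760901/570715125 ≈ -2.2546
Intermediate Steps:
(37645 + 42562)/(-2886/32086 - 35574) = 80207/(-2886*1/32086 - 35574) = 80207/(-1443/16043 - 35574) = 80207/(-570715125/16043) = 80207*(-16043/570715125) = -1286760901/570715125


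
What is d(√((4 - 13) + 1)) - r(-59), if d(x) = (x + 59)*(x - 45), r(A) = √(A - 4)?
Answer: -2663 - 3*I*√7 + 28*I*√2 ≈ -2663.0 + 31.661*I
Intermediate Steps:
r(A) = √(-4 + A)
d(x) = (-45 + x)*(59 + x) (d(x) = (59 + x)*(-45 + x) = (-45 + x)*(59 + x))
d(√((4 - 13) + 1)) - r(-59) = (-2655 + (√((4 - 13) + 1))² + 14*√((4 - 13) + 1)) - √(-4 - 59) = (-2655 + (√(-9 + 1))² + 14*√(-9 + 1)) - √(-63) = (-2655 + (√(-8))² + 14*√(-8)) - 3*I*√7 = (-2655 + (2*I*√2)² + 14*(2*I*√2)) - 3*I*√7 = (-2655 - 8 + 28*I*√2) - 3*I*√7 = (-2663 + 28*I*√2) - 3*I*√7 = -2663 - 3*I*√7 + 28*I*√2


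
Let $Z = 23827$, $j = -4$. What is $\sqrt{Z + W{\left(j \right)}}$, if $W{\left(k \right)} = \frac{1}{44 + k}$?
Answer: $\frac{\sqrt{9530810}}{20} \approx 154.36$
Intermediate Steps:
$\sqrt{Z + W{\left(j \right)}} = \sqrt{23827 + \frac{1}{44 - 4}} = \sqrt{23827 + \frac{1}{40}} = \sqrt{\frac{953081}{40}} = \frac{\sqrt{9530810}}{20}$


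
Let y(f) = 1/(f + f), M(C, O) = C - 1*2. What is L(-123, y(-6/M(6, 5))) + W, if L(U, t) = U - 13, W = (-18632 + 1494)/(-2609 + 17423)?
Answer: -1015921/7407 ≈ -137.16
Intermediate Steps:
M(C, O) = -2 + C (M(C, O) = C - 2 = -2 + C)
W = -8569/7407 (W = -17138/14814 = -17138*1/14814 = -8569/7407 ≈ -1.1569)
y(f) = 1/(2*f)
L(U, t) = -13 + U
L(-123, y(-6/M(6, 5))) + W = (-13 - 123) - 8569/7407 = -136 - 8569/7407 = -1015921/7407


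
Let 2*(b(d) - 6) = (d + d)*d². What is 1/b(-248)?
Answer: -1/15252986 ≈ -6.5561e-8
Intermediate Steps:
b(d) = 6 + d³ (b(d) = 6 + ((d + d)*d²)/2 = 6 + ((2*d)*d²)/2 = 6 + (2*d³)/2 = 6 + d³)
1/b(-248) = 1/(6 + (-248)³) = 1/(6 - 15252992) = 1/(-15252986) = -1/15252986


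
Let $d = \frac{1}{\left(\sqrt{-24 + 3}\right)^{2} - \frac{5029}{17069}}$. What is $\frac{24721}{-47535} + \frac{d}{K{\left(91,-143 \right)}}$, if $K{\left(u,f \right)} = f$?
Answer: $- \frac{98778522563}{190057194030} \approx -0.51973$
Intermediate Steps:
$d = - \frac{17069}{363478}$ ($d = \frac{1}{\left(\sqrt{-21}\right)^{2} - \frac{5029}{17069}} = \frac{1}{\left(i \sqrt{21}\right)^{2} - \frac{5029}{17069}} = \frac{1}{-21 - \frac{5029}{17069}} = \frac{1}{- \frac{363478}{17069}} = - \frac{17069}{363478} \approx -0.04696$)
$\frac{24721}{-47535} + \frac{d}{K{\left(91,-143 \right)}} = \frac{24721}{-47535} - \frac{17069}{363478 \left(-143\right)} = 24721 \left(- \frac{1}{47535}\right) - - \frac{1313}{3998258} = - \frac{24721}{47535} + \frac{1313}{3998258} = - \frac{98778522563}{190057194030}$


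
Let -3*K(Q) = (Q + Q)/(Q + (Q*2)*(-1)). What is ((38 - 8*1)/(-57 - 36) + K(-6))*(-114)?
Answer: -1216/31 ≈ -39.226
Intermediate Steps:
K(Q) = ⅔ (K(Q) = -(Q + Q)/(3*(Q + (Q*2)*(-1))) = -2*Q/(3*(Q + (2*Q)*(-1))) = -2*Q/(3*(Q - 2*Q)) = -2*Q/(3*((-Q))) = -2*Q*(-1/Q)/3 = -⅓*(-2) = ⅔)
((38 - 8*1)/(-57 - 36) + K(-6))*(-114) = ((38 - 8*1)/(-57 - 36) + ⅔)*(-114) = ((38 - 8)/(-93) + ⅔)*(-114) = (30*(-1/93) + ⅔)*(-114) = (-10/31 + ⅔)*(-114) = (32/93)*(-114) = -1216/31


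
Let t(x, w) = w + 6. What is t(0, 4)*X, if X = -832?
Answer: -8320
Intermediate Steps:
t(x, w) = 6 + w
t(0, 4)*X = (6 + 4)*(-832) = 10*(-832) = -8320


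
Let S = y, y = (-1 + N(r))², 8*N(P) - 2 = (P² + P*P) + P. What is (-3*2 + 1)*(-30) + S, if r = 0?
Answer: 2409/16 ≈ 150.56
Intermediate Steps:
N(P) = ¼ + P²/4 + P/8 (N(P) = ¼ + ((P² + P*P) + P)/8 = ¼ + ((P² + P²) + P)/8 = ¼ + (2*P² + P)/8 = ¼ + (P + 2*P²)/8 = ¼ + (P²/4 + P/8) = ¼ + P²/4 + P/8)
y = 9/16 (y = (-1 + (¼ + (¼)*0² + (⅛)*0))² = (-1 + (¼ + (¼)*0 + 0))² = (-1 + (¼ + 0 + 0))² = (-1 + ¼)² = (-¾)² = 9/16 ≈ 0.56250)
S = 9/16 ≈ 0.56250
(-3*2 + 1)*(-30) + S = (-3*2 + 1)*(-30) + 9/16 = (-6 + 1)*(-30) + 9/16 = -5*(-30) + 9/16 = 150 + 9/16 = 2409/16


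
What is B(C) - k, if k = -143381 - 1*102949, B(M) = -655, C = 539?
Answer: 245675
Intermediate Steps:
k = -246330 (k = -143381 - 102949 = -246330)
B(C) - k = -655 - 1*(-246330) = -655 + 246330 = 245675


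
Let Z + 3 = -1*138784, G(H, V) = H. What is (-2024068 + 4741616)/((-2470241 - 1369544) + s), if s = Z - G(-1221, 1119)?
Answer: -2717548/3977351 ≈ -0.68326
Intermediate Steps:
Z = -138787 (Z = -3 - 1*138784 = -3 - 138784 = -138787)
s = -137566 (s = -138787 - 1*(-1221) = -138787 + 1221 = -137566)
(-2024068 + 4741616)/((-2470241 - 1369544) + s) = (-2024068 + 4741616)/((-2470241 - 1369544) - 137566) = 2717548/(-3839785 - 137566) = 2717548/(-3977351) = 2717548*(-1/3977351) = -2717548/3977351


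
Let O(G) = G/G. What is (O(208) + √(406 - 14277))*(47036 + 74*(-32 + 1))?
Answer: 44742 + 44742*I*√13871 ≈ 44742.0 + 5.2695e+6*I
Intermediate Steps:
O(G) = 1
(O(208) + √(406 - 14277))*(47036 + 74*(-32 + 1)) = (1 + √(406 - 14277))*(47036 + 74*(-32 + 1)) = (1 + √(-13871))*(47036 + 74*(-31)) = (1 + I*√13871)*(47036 - 2294) = (1 + I*√13871)*44742 = 44742 + 44742*I*√13871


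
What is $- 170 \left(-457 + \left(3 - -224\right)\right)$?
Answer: $39100$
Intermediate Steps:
$- 170 \left(-457 + \left(3 - -224\right)\right) = - 170 \left(-457 + \left(3 + 224\right)\right) = - 170 \left(-457 + 227\right) = \left(-170\right) \left(-230\right) = 39100$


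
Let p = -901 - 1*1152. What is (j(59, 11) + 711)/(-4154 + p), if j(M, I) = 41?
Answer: -752/6207 ≈ -0.12115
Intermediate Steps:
p = -2053 (p = -901 - 1152 = -2053)
(j(59, 11) + 711)/(-4154 + p) = (41 + 711)/(-4154 - 2053) = 752/(-6207) = 752*(-1/6207) = -752/6207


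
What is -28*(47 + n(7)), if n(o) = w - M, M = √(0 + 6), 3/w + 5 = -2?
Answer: -1304 + 28*√6 ≈ -1235.4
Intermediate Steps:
w = -3/7 (w = 3/(-5 - 2) = 3/(-7) = 3*(-⅐) = -3/7 ≈ -0.42857)
M = √6 ≈ 2.4495
n(o) = -3/7 - √6
-28*(47 + n(7)) = -28*(47 + (-3/7 - √6)) = -28*(326/7 - √6) = -1304 + 28*√6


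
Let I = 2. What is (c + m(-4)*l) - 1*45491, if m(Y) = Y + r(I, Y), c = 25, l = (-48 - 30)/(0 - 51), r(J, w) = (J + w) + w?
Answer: -773182/17 ≈ -45481.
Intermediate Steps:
r(J, w) = J + 2*w
l = 26/17 (l = -78/(-51) = -78*(-1/51) = 26/17 ≈ 1.5294)
m(Y) = 2 + 3*Y (m(Y) = Y + (2 + 2*Y) = 2 + 3*Y)
(c + m(-4)*l) - 1*45491 = (25 + (2 + 3*(-4))*(26/17)) - 1*45491 = (25 + (2 - 12)*(26/17)) - 45491 = (25 - 10*26/17) - 45491 = (25 - 260/17) - 45491 = 165/17 - 45491 = -773182/17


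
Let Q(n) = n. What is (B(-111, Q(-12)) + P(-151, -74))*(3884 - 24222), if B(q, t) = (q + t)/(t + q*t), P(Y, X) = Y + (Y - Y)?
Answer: 676045289/220 ≈ 3.0729e+6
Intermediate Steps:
P(Y, X) = Y (P(Y, X) = Y + 0 = Y)
B(q, t) = (q + t)/(t + q*t)
(B(-111, Q(-12)) + P(-151, -74))*(3884 - 24222) = ((-111 - 12)/((-12)*(1 - 111)) - 151)*(3884 - 24222) = (-1/12*(-123)/(-110) - 151)*(-20338) = (-1/12*(-1/110)*(-123) - 151)*(-20338) = (-41/440 - 151)*(-20338) = -66481/440*(-20338) = 676045289/220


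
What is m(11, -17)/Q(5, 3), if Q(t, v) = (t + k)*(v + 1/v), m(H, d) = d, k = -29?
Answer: 17/80 ≈ 0.21250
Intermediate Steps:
Q(t, v) = (-29 + t)*(v + 1/v) (Q(t, v) = (t - 29)*(v + 1/v) = (-29 + t)*(v + 1/v))
m(11, -17)/Q(5, 3) = -17*3/(-29 + 5 + 3²*(-29 + 5)) = -17*3/(-29 + 5 + 9*(-24)) = -17*3/(-29 + 5 - 216) = -17/((⅓)*(-240)) = -17/(-80) = -17*(-1/80) = 17/80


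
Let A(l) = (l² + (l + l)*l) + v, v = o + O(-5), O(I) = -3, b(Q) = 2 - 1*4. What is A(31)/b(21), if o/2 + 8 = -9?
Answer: -1423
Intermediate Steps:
o = -34 (o = -16 + 2*(-9) = -16 - 18 = -34)
b(Q) = -2 (b(Q) = 2 - 4 = -2)
v = -37 (v = -34 - 3 = -37)
A(l) = -37 + 3*l² (A(l) = (l² + (l + l)*l) - 37 = (l² + (2*l)*l) - 37 = (l² + 2*l²) - 37 = 3*l² - 37 = -37 + 3*l²)
A(31)/b(21) = (-37 + 3*31²)/(-2) = (-37 + 3*961)*(-½) = (-37 + 2883)*(-½) = 2846*(-½) = -1423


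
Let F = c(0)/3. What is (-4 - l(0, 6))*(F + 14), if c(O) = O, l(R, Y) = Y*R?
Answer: -56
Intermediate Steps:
l(R, Y) = R*Y
F = 0 (F = 0/3 = 0*(⅓) = 0)
(-4 - l(0, 6))*(F + 14) = (-4 - 0*6)*(0 + 14) = (-4 - 1*0)*14 = (-4 + 0)*14 = -4*14 = -56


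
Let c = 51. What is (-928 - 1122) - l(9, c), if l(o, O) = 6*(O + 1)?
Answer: -2362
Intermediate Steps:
l(o, O) = 6 + 6*O (l(o, O) = 6*(1 + O) = 6 + 6*O)
(-928 - 1122) - l(9, c) = (-928 - 1122) - (6 + 6*51) = -2050 - (6 + 306) = -2050 - 1*312 = -2050 - 312 = -2362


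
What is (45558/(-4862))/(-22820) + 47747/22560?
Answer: 132464938649/62576273760 ≈ 2.1169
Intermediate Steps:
(45558/(-4862))/(-22820) + 47747/22560 = (45558*(-1/4862))*(-1/22820) + 47747*(1/22560) = -22779/2431*(-1/22820) + 47747/22560 = 22779/55475420 + 47747/22560 = 132464938649/62576273760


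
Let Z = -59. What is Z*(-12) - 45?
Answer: 663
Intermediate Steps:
Z*(-12) - 45 = -59*(-12) - 45 = 708 - 45 = 663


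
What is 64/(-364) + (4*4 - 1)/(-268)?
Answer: -5653/24388 ≈ -0.23179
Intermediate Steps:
64/(-364) + (4*4 - 1)/(-268) = 64*(-1/364) + (16 - 1)*(-1/268) = -16/91 + 15*(-1/268) = -16/91 - 15/268 = -5653/24388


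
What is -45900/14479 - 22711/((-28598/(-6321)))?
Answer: -2079863316849/414070442 ≈ -5023.0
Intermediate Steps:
-45900/14479 - 22711/((-28598/(-6321))) = -45900*1/14479 - 22711/((-28598*(-1/6321))) = -45900/14479 - 22711/28598/6321 = -45900/14479 - 22711*6321/28598 = -45900/14479 - 143556231/28598 = -2079863316849/414070442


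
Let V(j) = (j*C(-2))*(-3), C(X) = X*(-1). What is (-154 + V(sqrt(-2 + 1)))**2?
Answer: 23680 + 1848*I ≈ 23680.0 + 1848.0*I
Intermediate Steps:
C(X) = -X
V(j) = -6*j (V(j) = (j*(-1*(-2)))*(-3) = (j*2)*(-3) = (2*j)*(-3) = -6*j)
(-154 + V(sqrt(-2 + 1)))**2 = (-154 - 6*sqrt(-2 + 1))**2 = (-154 - 6*I)**2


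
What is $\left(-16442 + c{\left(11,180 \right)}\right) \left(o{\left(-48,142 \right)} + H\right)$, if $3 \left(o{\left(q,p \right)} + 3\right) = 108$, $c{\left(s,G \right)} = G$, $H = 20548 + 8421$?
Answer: $-471630524$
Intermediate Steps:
$H = 28969$
$o{\left(q,p \right)} = 33$ ($o{\left(q,p \right)} = -3 + \frac{1}{3} \cdot 108 = -3 + 36 = 33$)
$\left(-16442 + c{\left(11,180 \right)}\right) \left(o{\left(-48,142 \right)} + H\right) = \left(-16442 + 180\right) \left(33 + 28969\right) = \left(-16262\right) 29002 = -471630524$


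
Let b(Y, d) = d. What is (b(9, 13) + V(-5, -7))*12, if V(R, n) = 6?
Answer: 228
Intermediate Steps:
(b(9, 13) + V(-5, -7))*12 = (13 + 6)*12 = 19*12 = 228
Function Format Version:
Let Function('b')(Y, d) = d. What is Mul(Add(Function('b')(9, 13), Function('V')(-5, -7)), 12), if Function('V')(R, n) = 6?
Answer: 228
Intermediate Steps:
Mul(Add(Function('b')(9, 13), Function('V')(-5, -7)), 12) = Mul(Add(13, 6), 12) = Mul(19, 12) = 228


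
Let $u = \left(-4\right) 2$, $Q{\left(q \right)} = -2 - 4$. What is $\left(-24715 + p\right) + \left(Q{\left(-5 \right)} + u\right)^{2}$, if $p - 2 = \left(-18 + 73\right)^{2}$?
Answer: $-21492$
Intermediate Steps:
$Q{\left(q \right)} = -6$ ($Q{\left(q \right)} = -2 - 4 = -6$)
$p = 3027$ ($p = 2 + \left(-18 + 73\right)^{2} = 2 + 55^{2} = 2 + 3025 = 3027$)
$u = -8$
$\left(-24715 + p\right) + \left(Q{\left(-5 \right)} + u\right)^{2} = \left(-24715 + 3027\right) + \left(-6 - 8\right)^{2} = -21688 + \left(-14\right)^{2} = -21688 + 196 = -21492$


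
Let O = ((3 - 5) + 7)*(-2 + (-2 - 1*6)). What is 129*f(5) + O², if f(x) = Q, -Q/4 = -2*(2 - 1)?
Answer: 3532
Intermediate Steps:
Q = 8 (Q = -(-8)*(2 - 1) = -(-8) = -4*(-2) = 8)
O = -50 (O = (-2 + 7)*(-2 + (-2 - 6)) = 5*(-2 - 8) = 5*(-10) = -50)
f(x) = 8
129*f(5) + O² = 129*8 + (-50)² = 1032 + 2500 = 3532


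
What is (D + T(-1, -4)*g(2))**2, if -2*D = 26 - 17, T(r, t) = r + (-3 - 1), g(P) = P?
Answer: 841/4 ≈ 210.25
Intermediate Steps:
T(r, t) = -4 + r (T(r, t) = r - 4 = -4 + r)
D = -9/2 (D = -(26 - 17)/2 = -1/2*9 = -9/2 ≈ -4.5000)
(D + T(-1, -4)*g(2))**2 = (-9/2 + (-4 - 1)*2)**2 = (-9/2 - 5*2)**2 = (-9/2 - 10)**2 = (-29/2)**2 = 841/4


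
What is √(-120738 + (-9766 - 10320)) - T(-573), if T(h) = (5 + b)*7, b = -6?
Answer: 7 + 2*I*√35206 ≈ 7.0 + 375.27*I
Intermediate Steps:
T(h) = -7 (T(h) = (5 - 6)*7 = -1*7 = -7)
√(-120738 + (-9766 - 10320)) - T(-573) = √(-120738 + (-9766 - 10320)) - 1*(-7) = √(-120738 - 20086) + 7 = √(-140824) + 7 = 2*I*√35206 + 7 = 7 + 2*I*√35206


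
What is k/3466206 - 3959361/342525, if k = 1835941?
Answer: -4365035054447/395754070050 ≈ -11.030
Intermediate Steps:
k/3466206 - 3959361/342525 = 1835941/3466206 - 3959361/342525 = 1835941*(1/3466206) - 3959361*1/342525 = 1835941/3466206 - 1319787/114175 = -4365035054447/395754070050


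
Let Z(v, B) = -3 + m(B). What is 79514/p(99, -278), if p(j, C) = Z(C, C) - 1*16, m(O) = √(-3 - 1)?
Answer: -1510766/365 - 159028*I/365 ≈ -4139.1 - 435.69*I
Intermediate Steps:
m(O) = 2*I (m(O) = √(-4) = 2*I)
Z(v, B) = -3 + 2*I
p(j, C) = -19 + 2*I (p(j, C) = (-3 + 2*I) - 1*16 = (-3 + 2*I) - 16 = -19 + 2*I)
79514/p(99, -278) = 79514/(-19 + 2*I) = 79514*((-19 - 2*I)/365) = 79514*(-19 - 2*I)/365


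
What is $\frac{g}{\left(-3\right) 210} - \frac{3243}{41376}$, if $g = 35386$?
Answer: $- \frac{244362371}{4344480} \approx -56.247$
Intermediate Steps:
$\frac{g}{\left(-3\right) 210} - \frac{3243}{41376} = \frac{35386}{\left(-3\right) 210} - \frac{3243}{41376} = \frac{35386}{-630} - \frac{1081}{13792} = 35386 \left(- \frac{1}{630}\right) - \frac{1081}{13792} = - \frac{17693}{315} - \frac{1081}{13792} = - \frac{244362371}{4344480}$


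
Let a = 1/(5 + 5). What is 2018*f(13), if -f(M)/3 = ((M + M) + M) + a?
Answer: -1183557/5 ≈ -2.3671e+5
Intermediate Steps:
a = ⅒ (a = 1/10 = ⅒ ≈ 0.10000)
f(M) = -3/10 - 9*M (f(M) = -3*(((M + M) + M) + ⅒) = -3*((2*M + M) + ⅒) = -3*(3*M + ⅒) = -3*(⅒ + 3*M) = -3/10 - 9*M)
2018*f(13) = 2018*(-3/10 - 9*13) = 2018*(-3/10 - 117) = 2018*(-1173/10) = -1183557/5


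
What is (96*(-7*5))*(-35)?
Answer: 117600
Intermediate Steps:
(96*(-7*5))*(-35) = (96*(-35))*(-35) = -3360*(-35) = 117600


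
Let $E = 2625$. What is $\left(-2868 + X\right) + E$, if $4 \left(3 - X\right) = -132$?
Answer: $-207$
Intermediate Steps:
$X = 36$ ($X = 3 - -33 = 3 + 33 = 36$)
$\left(-2868 + X\right) + E = \left(-2868 + 36\right) + 2625 = -2832 + 2625 = -207$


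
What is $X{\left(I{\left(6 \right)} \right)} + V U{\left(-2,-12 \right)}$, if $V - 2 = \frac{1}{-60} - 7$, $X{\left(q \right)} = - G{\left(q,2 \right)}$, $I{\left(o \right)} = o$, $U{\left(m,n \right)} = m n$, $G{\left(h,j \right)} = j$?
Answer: $- \frac{612}{5} \approx -122.4$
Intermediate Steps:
$X{\left(q \right)} = -2$ ($X{\left(q \right)} = \left(-1\right) 2 = -2$)
$V = - \frac{301}{60}$ ($V = 2 + \left(\frac{1}{-60} - 7\right) = 2 - \frac{421}{60} = - \frac{301}{60} \approx -5.0167$)
$X{\left(I{\left(6 \right)} \right)} + V U{\left(-2,-12 \right)} = -2 - \frac{301 \left(\left(-2\right) \left(-12\right)\right)}{60} = -2 - \frac{602}{5} = - \frac{612}{5}$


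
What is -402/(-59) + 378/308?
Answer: 10437/1298 ≈ 8.0408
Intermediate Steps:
-402/(-59) + 378/308 = -402*(-1/59) + 378*(1/308) = 402/59 + 27/22 = 10437/1298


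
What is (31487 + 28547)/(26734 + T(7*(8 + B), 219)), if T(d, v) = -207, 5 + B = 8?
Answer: 60034/26527 ≈ 2.2631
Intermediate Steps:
B = 3 (B = -5 + 8 = 3)
(31487 + 28547)/(26734 + T(7*(8 + B), 219)) = (31487 + 28547)/(26734 - 207) = 60034/26527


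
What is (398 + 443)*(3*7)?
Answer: 17661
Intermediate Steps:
(398 + 443)*(3*7) = 841*21 = 17661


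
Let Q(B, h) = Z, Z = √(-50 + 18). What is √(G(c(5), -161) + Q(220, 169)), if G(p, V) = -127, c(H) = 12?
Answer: √(-127 + 4*I*√2) ≈ 0.25092 + 11.272*I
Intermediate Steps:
Z = 4*I*√2 (Z = √(-32) = 4*I*√2 ≈ 5.6569*I)
Q(B, h) = 4*I*√2
√(G(c(5), -161) + Q(220, 169)) = √(-127 + 4*I*√2)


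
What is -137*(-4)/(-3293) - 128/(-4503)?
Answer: -2046140/14828379 ≈ -0.13799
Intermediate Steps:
-137*(-4)/(-3293) - 128/(-4503) = 548*(-1/3293) - 128*(-1/4503) = -548/3293 + 128/4503 = -2046140/14828379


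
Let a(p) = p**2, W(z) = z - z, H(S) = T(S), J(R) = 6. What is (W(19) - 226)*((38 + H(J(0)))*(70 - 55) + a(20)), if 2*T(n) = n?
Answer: -229390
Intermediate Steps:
T(n) = n/2
H(S) = S/2
W(z) = 0
(W(19) - 226)*((38 + H(J(0)))*(70 - 55) + a(20)) = (0 - 226)*((38 + (1/2)*6)*(70 - 55) + 20**2) = -226*((38 + 3)*15 + 400) = -226*(41*15 + 400) = -226*(615 + 400) = -226*1015 = -229390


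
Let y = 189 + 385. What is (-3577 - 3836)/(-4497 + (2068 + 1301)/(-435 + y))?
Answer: 343469/207238 ≈ 1.6574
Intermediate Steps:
y = 574
(-3577 - 3836)/(-4497 + (2068 + 1301)/(-435 + y)) = (-3577 - 3836)/(-4497 + (2068 + 1301)/(-435 + 574)) = -7413/(-4497 + 3369/139) = -7413/(-621714/139) = -7413*(-139/621714) = 343469/207238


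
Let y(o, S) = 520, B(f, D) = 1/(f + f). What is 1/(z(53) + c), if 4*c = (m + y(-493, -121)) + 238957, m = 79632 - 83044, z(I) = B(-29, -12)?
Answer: 116/6845883 ≈ 1.6944e-5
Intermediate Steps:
B(f, D) = 1/(2*f)
z(I) = -1/58 (z(I) = (1/2)/(-29) = (1/2)*(-1/29) = -1/58)
m = -3412
c = 236065/4 (c = ((-3412 + 520) + 238957)/4 = (-2892 + 238957)/4 = (1/4)*236065 = 236065/4 ≈ 59016.)
1/(z(53) + c) = 1/(-1/58 + 236065/4) = 1/(6845883/116) = 116/6845883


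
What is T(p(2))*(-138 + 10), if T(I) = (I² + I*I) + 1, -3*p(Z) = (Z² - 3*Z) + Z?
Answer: -128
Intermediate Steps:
p(Z) = -Z²/3 + 2*Z/3 (p(Z) = -((Z² - 3*Z) + Z)/3 = -(Z² - 2*Z)/3 = -Z²/3 + 2*Z/3)
T(I) = 1 + 2*I² (T(I) = (I² + I²) + 1 = 2*I² + 1 = 1 + 2*I²)
T(p(2))*(-138 + 10) = (1 + 2*((⅓)*2*(2 - 1*2))²)*(-138 + 10) = (1 + 2*((⅓)*2*(2 - 2))²)*(-128) = (1 + 2*((⅓)*2*0)²)*(-128) = (1 + 2*0²)*(-128) = (1 + 2*0)*(-128) = (1 + 0)*(-128) = 1*(-128) = -128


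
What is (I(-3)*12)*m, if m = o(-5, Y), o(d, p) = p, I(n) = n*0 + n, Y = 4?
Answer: -144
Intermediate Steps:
I(n) = n (I(n) = 0 + n = n)
m = 4
(I(-3)*12)*m = -3*12*4 = -36*4 = -144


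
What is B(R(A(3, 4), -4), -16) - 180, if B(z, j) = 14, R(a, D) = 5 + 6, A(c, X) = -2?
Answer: -166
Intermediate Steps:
R(a, D) = 11
B(R(A(3, 4), -4), -16) - 180 = 14 - 180 = -166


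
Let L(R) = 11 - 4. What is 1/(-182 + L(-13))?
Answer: -1/175 ≈ -0.0057143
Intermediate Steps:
L(R) = 7
1/(-182 + L(-13)) = 1/(-182 + 7) = 1/(-175) = -1/175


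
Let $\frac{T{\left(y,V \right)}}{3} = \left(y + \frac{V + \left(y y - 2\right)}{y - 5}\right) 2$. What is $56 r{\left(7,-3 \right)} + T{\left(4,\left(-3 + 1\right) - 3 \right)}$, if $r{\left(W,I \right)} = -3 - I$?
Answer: $-30$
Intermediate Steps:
$T{\left(y,V \right)} = 6 y + \frac{6 \left(-2 + V + y^{2}\right)}{-5 + y}$ ($T{\left(y,V \right)} = 3 \left(y + \frac{V + \left(y y - 2\right)}{y - 5}\right) 2 = 3 \left(y + \frac{V + \left(y^{2} - 2\right)}{-5 + y}\right) 2 = 3 \left(y + \frac{V + \left(-2 + y^{2}\right)}{-5 + y}\right) 2 = 3 \left(y + \frac{-2 + V + y^{2}}{-5 + y}\right) 2 = 3 \left(2 y + \frac{2 \left(-2 + V + y^{2}\right)}{-5 + y}\right) = 6 y + \frac{6 \left(-2 + V + y^{2}\right)}{-5 + y}$)
$56 r{\left(7,-3 \right)} + T{\left(4,\left(-3 + 1\right) - 3 \right)} = 56 \left(-3 - -3\right) + \frac{6 \left(-2 + \left(\left(-3 + 1\right) - 3\right) - 20 + 2 \cdot 4^{2}\right)}{-5 + 4} = 56 \left(-3 + 3\right) + \frac{6 \left(-2 - 5 - 20 + 2 \cdot 16\right)}{-1} = 56 \cdot 0 + 6 \left(-1\right) \left(-2 - 5 - 20 + 32\right) = 0 + 6 \left(-1\right) 5 = 0 - 30 = -30$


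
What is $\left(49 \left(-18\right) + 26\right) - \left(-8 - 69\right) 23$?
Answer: $915$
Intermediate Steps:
$\left(49 \left(-18\right) + 26\right) - \left(-8 - 69\right) 23 = \left(-882 + 26\right) - \left(-77\right) 23 = -856 - -1771 = -856 + 1771 = 915$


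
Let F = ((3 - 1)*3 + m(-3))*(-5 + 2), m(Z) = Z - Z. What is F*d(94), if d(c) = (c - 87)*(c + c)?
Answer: -23688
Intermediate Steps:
d(c) = 2*c*(-87 + c) (d(c) = (-87 + c)*(2*c) = 2*c*(-87 + c))
m(Z) = 0
F = -18 (F = ((3 - 1)*3 + 0)*(-5 + 2) = (2*3 + 0)*(-3) = (6 + 0)*(-3) = 6*(-3) = -18)
F*d(94) = -36*94*(-87 + 94) = -36*94*7 = -18*1316 = -23688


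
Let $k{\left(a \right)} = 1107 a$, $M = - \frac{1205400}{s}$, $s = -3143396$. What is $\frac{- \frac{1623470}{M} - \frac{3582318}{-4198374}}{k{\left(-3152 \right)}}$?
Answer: $\frac{413294292075127}{340628629985910} \approx 1.2133$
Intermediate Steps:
$M = \frac{301350}{785849}$ ($M = - \frac{1205400}{-3143396} = \left(-1205400\right) \left(- \frac{1}{3143396}\right) = \frac{301350}{785849} \approx 0.38347$)
$\frac{- \frac{1623470}{M} - \frac{3582318}{-4198374}}{k{\left(-3152 \right)}} = \frac{- \frac{1623470}{\frac{301350}{785849}} - \frac{3582318}{-4198374}}{1107 \left(-3152\right)} = \frac{\left(-1623470\right) \frac{785849}{301350} - - \frac{597053}{699729}}{-3489264} = \left(- \frac{127580227603}{30135} + \frac{597053}{699729}\right) \left(- \frac{1}{3489264}\right) = \left(- \frac{9919063009803048}{2342925935}\right) \left(- \frac{1}{3489264}\right) = \frac{413294292075127}{340628629985910}$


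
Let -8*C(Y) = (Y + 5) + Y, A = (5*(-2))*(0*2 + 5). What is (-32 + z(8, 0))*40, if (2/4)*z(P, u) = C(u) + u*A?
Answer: -1330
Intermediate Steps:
A = -50 (A = -10*(0 + 5) = -10*5 = -50)
C(Y) = -5/8 - Y/4 (C(Y) = -((Y + 5) + Y)/8 = -((5 + Y) + Y)/8 = -(5 + 2*Y)/8 = -5/8 - Y/4)
z(P, u) = -5/4 - 201*u/2 (z(P, u) = 2*((-5/8 - u/4) + u*(-50)) = 2*((-5/8 - u/4) - 50*u) = 2*(-5/8 - 201*u/4) = -5/4 - 201*u/2)
(-32 + z(8, 0))*40 = (-32 + (-5/4 - 201/2*0))*40 = (-32 + (-5/4 + 0))*40 = (-32 - 5/4)*40 = -133/4*40 = -1330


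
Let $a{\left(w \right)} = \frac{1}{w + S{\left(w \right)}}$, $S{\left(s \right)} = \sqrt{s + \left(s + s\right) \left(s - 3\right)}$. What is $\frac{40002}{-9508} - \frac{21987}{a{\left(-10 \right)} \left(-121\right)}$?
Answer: $- \frac{1047682101}{575234} + \frac{109935 \sqrt{10}}{121} \approx 1051.8$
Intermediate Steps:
$S{\left(s \right)} = \sqrt{s + 2 s \left(-3 + s\right)}$
$a{\left(w \right)} = \frac{1}{w + \sqrt{w \left(-5 + 2 w\right)}}$
$\frac{40002}{-9508} - \frac{21987}{a{\left(-10 \right)} \left(-121\right)} = \frac{40002}{-9508} - \frac{21987}{\frac{1}{-10 + \sqrt{- 10 \left(-5 + 2 \left(-10\right)\right)}} \left(-121\right)} = 40002 \left(- \frac{1}{9508}\right) - \frac{21987}{\frac{1}{-10 + \sqrt{- 10 \left(-5 - 20\right)}} \left(-121\right)} = - \frac{20001}{4754} - \frac{21987}{\frac{1}{-10 + \sqrt{\left(-10\right) \left(-25\right)}} \left(-121\right)} = - \frac{20001}{4754} - \frac{21987}{\frac{1}{-10 + \sqrt{250}} \left(-121\right)} = - \frac{20001}{4754} - \frac{21987}{\frac{1}{-10 + 5 \sqrt{10}} \left(-121\right)} = - \frac{20001}{4754} - \frac{21987}{\left(-121\right) \frac{1}{-10 + 5 \sqrt{10}}} = - \frac{20001}{4754} - 21987 \left(\frac{10}{121} - \frac{5 \sqrt{10}}{121}\right) = - \frac{20001}{4754} - \left(\frac{219870}{121} - \frac{109935 \sqrt{10}}{121}\right) = - \frac{1047682101}{575234} + \frac{109935 \sqrt{10}}{121}$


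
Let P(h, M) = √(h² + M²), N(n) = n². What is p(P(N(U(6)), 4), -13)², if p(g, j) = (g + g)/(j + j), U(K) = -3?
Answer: 97/169 ≈ 0.57396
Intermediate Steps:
P(h, M) = √(M² + h²)
p(g, j) = g/j (p(g, j) = (2*g)/((2*j)) = (2*g)*(1/(2*j)) = g/j)
p(P(N(U(6)), 4), -13)² = (√(4² + ((-3)²)²)/(-13))² = (√(16 + 9²)*(-1/13))² = (√(16 + 81)*(-1/13))² = (√97*(-1/13))² = (-√97/13)² = 97/169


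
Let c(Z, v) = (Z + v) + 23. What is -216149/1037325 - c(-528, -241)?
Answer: 773628301/1037325 ≈ 745.79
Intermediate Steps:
c(Z, v) = 23 + Z + v
-216149/1037325 - c(-528, -241) = -216149/1037325 - (23 - 528 - 241) = -216149*1/1037325 - 1*(-746) = -216149/1037325 + 746 = 773628301/1037325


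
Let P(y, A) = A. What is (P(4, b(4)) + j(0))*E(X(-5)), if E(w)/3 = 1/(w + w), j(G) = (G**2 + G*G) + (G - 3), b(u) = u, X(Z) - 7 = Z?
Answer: 3/4 ≈ 0.75000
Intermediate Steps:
X(Z) = 7 + Z
j(G) = -3 + G + 2*G**2 (j(G) = (G**2 + G**2) + (-3 + G) = 2*G**2 + (-3 + G) = -3 + G + 2*G**2)
E(w) = 3/(2*w) (E(w) = 3/(w + w) = 3/((2*w)) = 3*(1/(2*w)) = 3/(2*w))
(P(4, b(4)) + j(0))*E(X(-5)) = (4 + (-3 + 0 + 2*0**2))*(3/(2*(7 - 5))) = (4 + (-3 + 0 + 2*0))*((3/2)/2) = (4 + (-3 + 0 + 0))*((3/2)*(1/2)) = (4 - 3)*(3/4) = 1*(3/4) = 3/4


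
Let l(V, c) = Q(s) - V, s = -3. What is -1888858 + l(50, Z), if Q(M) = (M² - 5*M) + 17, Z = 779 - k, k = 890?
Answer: -1888867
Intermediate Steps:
Z = -111 (Z = 779 - 1*890 = 779 - 890 = -111)
Q(M) = 17 + M² - 5*M
l(V, c) = 41 - V (l(V, c) = (17 + (-3)² - 5*(-3)) - V = (17 + 9 + 15) - V = 41 - V)
-1888858 + l(50, Z) = -1888858 + (41 - 1*50) = -1888858 + (41 - 50) = -1888858 - 9 = -1888867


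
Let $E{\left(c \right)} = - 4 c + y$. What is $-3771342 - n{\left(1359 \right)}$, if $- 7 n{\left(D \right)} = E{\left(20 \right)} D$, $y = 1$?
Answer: $- \frac{26506755}{7} \approx -3.7867 \cdot 10^{6}$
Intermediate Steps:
$E{\left(c \right)} = 1 - 4 c$ ($E{\left(c \right)} = - 4 c + 1 = 1 - 4 c$)
$n{\left(D \right)} = \frac{79 D}{7}$ ($n{\left(D \right)} = - \frac{\left(1 - 80\right) D}{7} = - \frac{\left(-79\right) D}{7} = \frac{79 D}{7}$)
$-3771342 - n{\left(1359 \right)} = -3771342 - \frac{79}{7} \cdot 1359 = -3771342 - \frac{107361}{7} = - \frac{26506755}{7}$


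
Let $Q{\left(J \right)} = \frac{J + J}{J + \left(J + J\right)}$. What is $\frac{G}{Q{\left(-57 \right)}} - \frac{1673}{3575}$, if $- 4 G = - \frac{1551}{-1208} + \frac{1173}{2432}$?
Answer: $- \frac{11871557663}{10502835200} \approx -1.1303$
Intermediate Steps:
$G = - \frac{648627}{1468928}$ ($G = - \frac{- \frac{1551}{-1208} + \frac{1173}{2432}}{4} = - \frac{\left(-1551\right) \left(- \frac{1}{1208}\right) + 1173 \cdot \frac{1}{2432}}{4} = - \frac{\frac{1551}{1208} + \frac{1173}{2432}}{4} = \left(- \frac{1}{4}\right) \frac{648627}{367232} = - \frac{648627}{1468928} \approx -0.44157$)
$Q{\left(J \right)} = \frac{2}{3}$ ($Q{\left(J \right)} = \frac{2 J}{J + 2 J} = \frac{2 J}{3 J} = 2 J \frac{1}{3 J} = \frac{2}{3}$)
$\frac{G}{Q{\left(-57 \right)}} - \frac{1673}{3575} = - \frac{648627}{1468928 \cdot \frac{2}{3}} - \frac{1673}{3575} = \left(- \frac{648627}{1468928}\right) \frac{3}{2} - \frac{1673}{3575} = - \frac{1945881}{2937856} - \frac{1673}{3575} = - \frac{11871557663}{10502835200}$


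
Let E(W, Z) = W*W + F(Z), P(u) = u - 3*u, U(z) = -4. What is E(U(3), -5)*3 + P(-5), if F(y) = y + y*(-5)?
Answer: 118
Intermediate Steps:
P(u) = -2*u
F(y) = -4*y (F(y) = y - 5*y = -4*y)
E(W, Z) = W**2 - 4*Z (E(W, Z) = W*W - 4*Z = W**2 - 4*Z)
E(U(3), -5)*3 + P(-5) = ((-4)**2 - 4*(-5))*3 - 2*(-5) = (16 + 20)*3 + 10 = 36*3 + 10 = 108 + 10 = 118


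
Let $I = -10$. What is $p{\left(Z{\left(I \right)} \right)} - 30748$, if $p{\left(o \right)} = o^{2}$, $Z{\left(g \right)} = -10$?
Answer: $-30648$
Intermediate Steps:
$p{\left(Z{\left(I \right)} \right)} - 30748 = \left(-10\right)^{2} - 30748 = 100 - 30748 = -30648$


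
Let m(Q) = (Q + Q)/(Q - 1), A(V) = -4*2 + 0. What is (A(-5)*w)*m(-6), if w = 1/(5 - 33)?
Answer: 24/49 ≈ 0.48980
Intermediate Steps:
A(V) = -8 (A(V) = -8 + 0 = -8)
w = -1/28 (w = 1/(-28) = -1/28 ≈ -0.035714)
m(Q) = 2*Q/(-1 + Q) (m(Q) = (2*Q)/(-1 + Q) = 2*Q/(-1 + Q))
(A(-5)*w)*m(-6) = (-8*(-1/28))*(2*(-6)/(-1 - 6)) = 2*(2*(-6)/(-7))/7 = 2*(2*(-6)*(-⅐))/7 = (2/7)*(12/7) = 24/49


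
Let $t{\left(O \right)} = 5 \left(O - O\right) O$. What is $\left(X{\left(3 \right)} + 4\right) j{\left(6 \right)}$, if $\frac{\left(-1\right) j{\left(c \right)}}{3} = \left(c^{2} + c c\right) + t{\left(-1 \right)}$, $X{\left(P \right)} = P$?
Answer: $-1512$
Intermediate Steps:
$t{\left(O \right)} = 0$ ($t{\left(O \right)} = 5 \cdot 0 O = 0 O = 0$)
$j{\left(c \right)} = - 6 c^{2}$ ($j{\left(c \right)} = - 3 \left(\left(c^{2} + c c\right) + 0\right) = - 3 \left(\left(c^{2} + c^{2}\right) + 0\right) = - 3 \left(2 c^{2} + 0\right) = - 3 \cdot 2 c^{2} = - 6 c^{2}$)
$\left(X{\left(3 \right)} + 4\right) j{\left(6 \right)} = \left(3 + 4\right) \left(- 6 \cdot 6^{2}\right) = 7 \left(\left(-6\right) 36\right) = 7 \left(-216\right) = -1512$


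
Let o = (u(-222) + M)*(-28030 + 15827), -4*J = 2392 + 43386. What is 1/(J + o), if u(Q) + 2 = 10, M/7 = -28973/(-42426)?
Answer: -21213/3551121407 ≈ -5.9736e-6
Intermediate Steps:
M = 202811/42426 (M = 7*(-28973/(-42426)) = 7*(-28973*(-1/42426)) = 7*(28973/42426) = 202811/42426 ≈ 4.7803)
u(Q) = 8 (u(Q) = -2 + 10 = 8)
J = -22889/2 (J = -(2392 + 43386)/4 = -¼*45778 = -22889/2 ≈ -11445.)
o = -6616698457/42426 (o = (8 + 202811/42426)*(-28030 + 15827) = (542219/42426)*(-12203) = -6616698457/42426 ≈ -1.5596e+5)
1/(J + o) = 1/(-22889/2 - 6616698457/42426) = 1/(-3551121407/21213) = -21213/3551121407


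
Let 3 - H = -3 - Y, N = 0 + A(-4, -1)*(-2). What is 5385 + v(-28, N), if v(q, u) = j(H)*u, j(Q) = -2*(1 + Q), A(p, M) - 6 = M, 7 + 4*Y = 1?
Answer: 5495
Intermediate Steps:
Y = -3/2 (Y = -7/4 + (¼)*1 = -7/4 + ¼ = -3/2 ≈ -1.5000)
A(p, M) = 6 + M
N = -10 (N = 0 + (6 - 1)*(-2) = 0 + 5*(-2) = 0 - 10 = -10)
H = 9/2 (H = 3 - (-3 - 1*(-3/2)) = 3 - (-3 + 3/2) = 3 - 1*(-3/2) = 3 + 3/2 = 9/2 ≈ 4.5000)
j(Q) = -2 - 2*Q
v(q, u) = -11*u (v(q, u) = (-2 - 2*9/2)*u = (-2 - 9)*u = -11*u)
5385 + v(-28, N) = 5385 - 11*(-10) = 5385 + 110 = 5495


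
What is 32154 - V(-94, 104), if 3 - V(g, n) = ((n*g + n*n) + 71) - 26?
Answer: 33236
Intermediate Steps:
V(g, n) = -42 - n² - g*n (V(g, n) = 3 - (((n*g + n*n) + 71) - 26) = 3 - (((g*n + n²) + 71) - 26) = 3 - (((n² + g*n) + 71) - 26) = 3 - ((71 + n² + g*n) - 26) = 3 - (45 + n² + g*n) = 3 + (-45 - n² - g*n) = -42 - n² - g*n)
32154 - V(-94, 104) = 32154 - (-42 - 1*104² - 1*(-94)*104) = 32154 - (-42 - 1*10816 + 9776) = 32154 - (-42 - 10816 + 9776) = 32154 - 1*(-1082) = 32154 + 1082 = 33236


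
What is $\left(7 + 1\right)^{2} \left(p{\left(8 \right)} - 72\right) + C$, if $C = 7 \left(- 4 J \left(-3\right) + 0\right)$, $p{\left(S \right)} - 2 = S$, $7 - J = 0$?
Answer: $-3380$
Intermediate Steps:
$J = 7$ ($J = 7 - 0 = 7 + 0 = 7$)
$p{\left(S \right)} = 2 + S$
$C = 588$ ($C = 7 \left(\left(-4\right) 7 \left(-3\right) + 0\right) = 7 \left(\left(-28\right) \left(-3\right) + 0\right) = 7 \left(84 + 0\right) = 7 \cdot 84 = 588$)
$\left(7 + 1\right)^{2} \left(p{\left(8 \right)} - 72\right) + C = \left(7 + 1\right)^{2} \left(\left(2 + 8\right) - 72\right) + 588 = 8^{2} \left(10 - 72\right) + 588 = 64 \left(-62\right) + 588 = -3968 + 588 = -3380$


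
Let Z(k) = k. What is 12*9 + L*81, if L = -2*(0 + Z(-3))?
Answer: 594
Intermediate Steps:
L = 6 (L = -2*(0 - 3) = -2*(-3) = 6)
12*9 + L*81 = 12*9 + 6*81 = 108 + 486 = 594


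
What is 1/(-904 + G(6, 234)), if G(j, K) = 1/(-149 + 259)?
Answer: -110/99439 ≈ -0.0011062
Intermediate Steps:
G(j, K) = 1/110
1/(-904 + G(6, 234)) = 1/(-904 + 1/110) = 1/(-99439/110) = -110/99439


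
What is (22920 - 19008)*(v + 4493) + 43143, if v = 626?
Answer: 20068671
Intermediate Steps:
(22920 - 19008)*(v + 4493) + 43143 = (22920 - 19008)*(626 + 4493) + 43143 = 3912*5119 + 43143 = 20025528 + 43143 = 20068671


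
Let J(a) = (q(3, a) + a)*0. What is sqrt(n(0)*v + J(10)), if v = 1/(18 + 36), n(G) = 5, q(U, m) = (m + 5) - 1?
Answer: sqrt(30)/18 ≈ 0.30429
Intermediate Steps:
q(U, m) = 4 + m (q(U, m) = (5 + m) - 1 = 4 + m)
v = 1/54 ≈ 0.018519
J(a) = 0 (J(a) = ((4 + a) + a)*0 = (4 + 2*a)*0 = 0)
sqrt(n(0)*v + J(10)) = sqrt(5*(1/54) + 0) = sqrt(5/54 + 0) = sqrt(5/54) = sqrt(30)/18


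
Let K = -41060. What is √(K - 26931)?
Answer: I*√67991 ≈ 260.75*I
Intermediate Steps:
√(K - 26931) = √(-41060 - 26931) = √(-67991) = I*√67991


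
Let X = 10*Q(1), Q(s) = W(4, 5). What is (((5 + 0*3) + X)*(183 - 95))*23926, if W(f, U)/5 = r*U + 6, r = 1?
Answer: 1168545840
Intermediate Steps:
W(f, U) = 30 + 5*U (W(f, U) = 5*(1*U + 6) = 5*(U + 6) = 5*(6 + U) = 30 + 5*U)
Q(s) = 55 (Q(s) = 30 + 5*5 = 30 + 25 = 55)
X = 550 (X = 10*55 = 550)
(((5 + 0*3) + X)*(183 - 95))*23926 = (((5 + 0*3) + 550)*(183 - 95))*23926 = (((5 + 0) + 550)*88)*23926 = ((5 + 550)*88)*23926 = (555*88)*23926 = 48840*23926 = 1168545840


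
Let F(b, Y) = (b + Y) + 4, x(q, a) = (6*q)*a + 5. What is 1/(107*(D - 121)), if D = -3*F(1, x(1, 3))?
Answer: -1/21935 ≈ -4.5589e-5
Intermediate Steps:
x(q, a) = 5 + 6*a*q (x(q, a) = 6*a*q + 5 = 5 + 6*a*q)
F(b, Y) = 4 + Y + b (F(b, Y) = (Y + b) + 4 = 4 + Y + b)
D = -84 (D = -3*(4 + (5 + 6*3*1) + 1) = -3*(4 + (5 + 18) + 1) = -3*(4 + 23 + 1) = -3*28 = -84)
1/(107*(D - 121)) = 1/(107*(-84 - 121)) = 1/(107*(-205)) = 1/(-21935) = -1/21935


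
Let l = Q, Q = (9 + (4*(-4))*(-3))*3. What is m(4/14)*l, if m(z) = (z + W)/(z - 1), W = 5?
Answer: -6327/5 ≈ -1265.4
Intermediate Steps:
m(z) = (5 + z)/(-1 + z) (m(z) = (z + 5)/(z - 1) = (5 + z)/(-1 + z))
Q = 171 (Q = (9 - 16*(-3))*3 = (9 + 48)*3 = 57*3 = 171)
l = 171
m(4/14)*l = ((5 + 4/14)/(-1 + 4/14))*171 = ((5 + 4*(1/14))/(-1 + 4*(1/14)))*171 = ((5 + 2/7)/(-1 + 2/7))*171 = ((37/7)/(-5/7))*171 = -7/5*37/7*171 = -37/5*171 = -6327/5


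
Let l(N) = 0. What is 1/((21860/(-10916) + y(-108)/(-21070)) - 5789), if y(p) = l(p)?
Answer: -2729/15803646 ≈ -0.00017268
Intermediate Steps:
y(p) = 0
1/((21860/(-10916) + y(-108)/(-21070)) - 5789) = 1/((21860/(-10916) + 0/(-21070)) - 5789) = 1/((21860*(-1/10916) + 0*(-1/21070)) - 5789) = 1/((-5465/2729 + 0) - 5789) = 1/(-5465/2729 - 5789) = 1/(-15803646/2729) = -2729/15803646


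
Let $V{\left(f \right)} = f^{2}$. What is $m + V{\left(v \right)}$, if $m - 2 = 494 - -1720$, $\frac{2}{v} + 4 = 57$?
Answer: $\frac{6224748}{2809} \approx 2216.0$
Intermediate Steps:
$v = \frac{2}{53}$ ($v = \frac{2}{-4 + 57} = \frac{2}{53} \approx 0.037736$)
$m = 2216$ ($m = 2 + \left(494 - -1720\right) = 2 + \left(494 + 1720\right) = 2 + 2214 = 2216$)
$m + V{\left(v \right)} = 2216 + \left(\frac{2}{53}\right)^{2} = 2216 + \frac{4}{2809} = \frac{6224748}{2809}$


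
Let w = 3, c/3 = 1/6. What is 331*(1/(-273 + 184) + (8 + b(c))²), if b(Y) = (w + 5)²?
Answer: 152715125/89 ≈ 1.7159e+6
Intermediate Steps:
c = ½ (c = 3*(1/6) = 3*(1*(⅙)) = 3*(⅙) = ½ ≈ 0.50000)
b(Y) = 64 (b(Y) = (3 + 5)² = 8² = 64)
331*(1/(-273 + 184) + (8 + b(c))²) = 331*(1/(-273 + 184) + (8 + 64)²) = 331*(1/(-89) + 72²) = 331*(-1/89 + 5184) = 331*(461375/89) = 152715125/89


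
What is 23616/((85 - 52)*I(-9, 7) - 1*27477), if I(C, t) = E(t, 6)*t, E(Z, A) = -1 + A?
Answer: -96/107 ≈ -0.89720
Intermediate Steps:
I(C, t) = 5*t (I(C, t) = (-1 + 6)*t = 5*t)
23616/((85 - 52)*I(-9, 7) - 1*27477) = 23616/((85 - 52)*(5*7) - 1*27477) = 23616/(33*35 - 27477) = 23616/(1155 - 27477) = 23616/(-26322) = 23616*(-1/26322) = -96/107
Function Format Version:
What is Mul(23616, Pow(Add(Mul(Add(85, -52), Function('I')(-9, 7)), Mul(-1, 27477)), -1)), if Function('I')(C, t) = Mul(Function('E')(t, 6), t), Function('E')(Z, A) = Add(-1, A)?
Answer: Rational(-96, 107) ≈ -0.89720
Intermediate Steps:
Function('I')(C, t) = Mul(5, t) (Function('I')(C, t) = Mul(Add(-1, 6), t) = Mul(5, t))
Mul(23616, Pow(Add(Mul(Add(85, -52), Function('I')(-9, 7)), Mul(-1, 27477)), -1)) = Mul(23616, Pow(Add(Mul(Add(85, -52), Mul(5, 7)), Mul(-1, 27477)), -1)) = Mul(23616, Pow(Add(Mul(33, 35), -27477), -1)) = Mul(23616, Pow(Add(1155, -27477), -1)) = Mul(23616, Pow(-26322, -1)) = Mul(23616, Rational(-1, 26322)) = Rational(-96, 107)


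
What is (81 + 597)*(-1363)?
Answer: -924114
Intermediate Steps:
(81 + 597)*(-1363) = 678*(-1363) = -924114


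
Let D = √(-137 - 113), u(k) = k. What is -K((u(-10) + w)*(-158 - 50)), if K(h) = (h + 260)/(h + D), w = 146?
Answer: -396428032/400105597 - 70070*I*√10/400105597 ≈ -0.99081 - 0.00055381*I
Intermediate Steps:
D = 5*I*√10 (D = √(-250) = 5*I*√10 ≈ 15.811*I)
K(h) = (260 + h)/(h + 5*I*√10) (K(h) = (h + 260)/(h + 5*I*√10) = (260 + h)/(h + 5*I*√10))
-K((u(-10) + w)*(-158 - 50)) = -(260 + (-10 + 146)*(-158 - 50))/((-10 + 146)*(-158 - 50) + 5*I*√10) = -(260 + 136*(-208))/(136*(-208) + 5*I*√10) = -(260 - 28288)/(-28288 + 5*I*√10) = -(-28028)/(-28288 + 5*I*√10) = 28028/(-28288 + 5*I*√10)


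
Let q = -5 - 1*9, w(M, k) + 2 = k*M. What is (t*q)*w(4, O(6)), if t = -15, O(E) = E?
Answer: 4620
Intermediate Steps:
w(M, k) = -2 + M*k (w(M, k) = -2 + k*M = -2 + M*k)
q = -14 (q = -5 - 9 = -14)
(t*q)*w(4, O(6)) = (-15*(-14))*(-2 + 4*6) = 210*(-2 + 24) = 210*22 = 4620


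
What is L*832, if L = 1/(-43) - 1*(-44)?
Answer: 1573312/43 ≈ 36589.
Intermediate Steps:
L = 1891/43 (L = -1/43 + 44 = 1891/43 ≈ 43.977)
L*832 = (1891/43)*832 = 1573312/43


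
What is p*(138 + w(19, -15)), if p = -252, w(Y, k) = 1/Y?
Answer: -660996/19 ≈ -34789.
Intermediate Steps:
p*(138 + w(19, -15)) = -252*(138 + 1/19) = -252*2623/19 = -660996/19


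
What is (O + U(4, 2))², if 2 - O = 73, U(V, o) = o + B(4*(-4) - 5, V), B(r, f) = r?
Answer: 8100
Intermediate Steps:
U(V, o) = -21 + o (U(V, o) = o + (4*(-4) - 5) = o + (-16 - 5) = o - 21 = -21 + o)
O = -71 (O = 2 - 1*73 = 2 - 73 = -71)
(O + U(4, 2))² = (-71 + (-21 + 2))² = (-71 - 19)² = (-90)² = 8100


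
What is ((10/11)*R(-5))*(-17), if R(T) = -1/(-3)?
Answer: -170/33 ≈ -5.1515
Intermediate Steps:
R(T) = ⅓ (R(T) = -1*(-⅓) = ⅓)
((10/11)*R(-5))*(-17) = ((10/11)*(⅓))*(-17) = (10/33)*(-17) = -170/33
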